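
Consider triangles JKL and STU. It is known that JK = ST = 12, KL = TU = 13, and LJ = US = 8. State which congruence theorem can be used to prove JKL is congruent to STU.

The given information provides:
JK = ST = 12, KL = TU = 13, and LJ = US = 8
This matches the SSS congruence theorem.
All three pairs of corresponding sides are equal (Side-Side-Side).

SSS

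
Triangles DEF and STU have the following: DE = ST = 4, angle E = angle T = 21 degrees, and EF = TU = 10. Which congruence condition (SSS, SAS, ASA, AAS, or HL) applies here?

Consider the given information: DE = ST = 4, angle E = angle T = 21 degrees, and EF = TU = 10
This is not SSS or ASA: SSS requires all three pairs of sides, but we don't have that. ASA requires two angles and the side between them.
The correct criterion is SAS. Two pairs of corresponding sides and the included angle are equal (Side-Angle-Side).

SAS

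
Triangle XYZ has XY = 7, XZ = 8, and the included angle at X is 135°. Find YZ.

Law of cosines: YZ^2 = 7^2 + 8^2 - 2(7)(8)cos(135°) = 56*sqrt(2) + 113, so YZ = sqrt(56*sqrt(2) + 113).

sqrt(56*sqrt(2) + 113)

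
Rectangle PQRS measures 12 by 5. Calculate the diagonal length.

A rectangle's diagonal splits it into two right triangles, with the diagonal as the hypotenuse.
By the Pythagorean theorem, d^2 = 12^2 + 5^2 = 169.
Therefore d = sqrt(169) = 13.

13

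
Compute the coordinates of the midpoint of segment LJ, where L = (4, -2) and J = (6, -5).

The midpoint is the average of the coordinates:
x: (4 + 6)/2 = 5
y: (-2 + -5)/2 = -7/2
Midpoint = (5, -7/2)

(5, -7/2)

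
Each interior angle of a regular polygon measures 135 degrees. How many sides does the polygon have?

Exterior angle = 180 - 135 = 45. n = 360 / 45 = 8.

8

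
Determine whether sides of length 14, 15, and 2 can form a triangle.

Check all three triangle inequalities:
14 + 15 = 29 > 2 ✓
14 + 2 = 16 > 15 ✓
15 + 2 = 17 > 14 ✓
All conditions hold, so these sides form a valid triangle.

Yes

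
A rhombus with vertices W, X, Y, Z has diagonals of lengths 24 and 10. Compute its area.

The diagonals of a rhombus divide it into four right triangles.
Each triangle has legs 24/ 2 = 12 and 10/2 = 5, so each has area (1/2)*12*5 = 30.
Four such triangles give total area = (d1 * d2) / 2 = 120.

120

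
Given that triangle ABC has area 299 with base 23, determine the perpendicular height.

height = 2 * 299 / 23 = 26

26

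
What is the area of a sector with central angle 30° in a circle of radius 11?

Sector area = πr² × θ/360
= π × 11² × 1/12
= π × 121 × 1/12
= 121*pi/12

121*pi/12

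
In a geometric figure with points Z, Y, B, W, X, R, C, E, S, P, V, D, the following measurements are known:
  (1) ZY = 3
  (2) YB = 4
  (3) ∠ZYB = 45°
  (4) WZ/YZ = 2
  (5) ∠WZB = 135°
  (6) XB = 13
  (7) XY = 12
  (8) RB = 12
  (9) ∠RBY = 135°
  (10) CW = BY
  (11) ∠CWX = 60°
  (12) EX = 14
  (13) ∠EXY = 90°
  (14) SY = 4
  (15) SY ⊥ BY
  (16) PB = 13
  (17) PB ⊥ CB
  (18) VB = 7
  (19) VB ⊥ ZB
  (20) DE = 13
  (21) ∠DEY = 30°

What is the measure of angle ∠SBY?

Step 1: By the law of cosines on triangle BYS: BS² = 4² + 4² − 2·4·4·cos(90°) = 32, so BS = 4·√2.
Step 2: By the inverse law of cosines on triangle SBY: cos(∠SBY) = ((4·√2)² + 4² − 4²) / (2·4·√2·4) = 32/45.25 = 0.7071, so ∠SBY = 45°.

Therefore, the measure of angle ∠SBY = 45°.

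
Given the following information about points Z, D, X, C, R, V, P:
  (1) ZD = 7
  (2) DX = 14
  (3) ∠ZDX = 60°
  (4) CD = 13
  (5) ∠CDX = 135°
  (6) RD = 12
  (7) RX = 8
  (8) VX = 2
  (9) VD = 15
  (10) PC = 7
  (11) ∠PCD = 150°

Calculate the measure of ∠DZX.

Step 1: By the law of cosines on triangle ZDX: ZX² = 7² + 14² − 2·7·14·cos(60°) = 147, so ZX = 7·√3.
Step 2: By the inverse law of cosines on triangle DZX: cos(∠DZX) = (7² + (7·√3)² − 14²) / (2·7·7·√3) = 0/169.74 = 0, so ∠DZX = 90°.

Therefore, the measure of angle ∠DZX = 90°.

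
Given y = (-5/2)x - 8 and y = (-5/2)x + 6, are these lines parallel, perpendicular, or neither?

Slope of line 1: m1 = -5/2
Slope of line 2: m2 = -5/2
Since m1 = m2 = -5/2, the lines are parallel.

Parallel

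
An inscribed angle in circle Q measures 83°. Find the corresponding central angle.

The inscribed angle theorem states that a central angle is always twice any inscribed angle that subtends the same arc.
Since the inscribed angle is 83°, the central angle = 2 × 83° = 166°.

166°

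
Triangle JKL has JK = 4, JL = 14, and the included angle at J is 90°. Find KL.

Since angle J = 90°, this is a right triangle and the law of cosines reduces to the Pythagorean theorem.
KL^2 = 4^2 + 14^2 = 212
KL = 2*sqrt(53)

2*sqrt(53)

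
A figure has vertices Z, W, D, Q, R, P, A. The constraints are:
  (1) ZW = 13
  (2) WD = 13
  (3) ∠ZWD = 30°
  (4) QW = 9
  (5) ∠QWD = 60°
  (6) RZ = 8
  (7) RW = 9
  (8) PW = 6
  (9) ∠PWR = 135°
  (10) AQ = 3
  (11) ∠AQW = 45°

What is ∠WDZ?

Step 1: By the law of cosines on triangle DWZ: DZ² = 13² + 13² − 2·13·13·cos(30°) = 45.28, so DZ ≈ 6.73.
Step 2: By the inverse law of cosines on triangle WDZ: cos(∠WDZ) = (13² + 6.73² − 13²) / (2·13·6.73) = 45.28/174.96 = 0.2588, so ∠WDZ = 75°.

Therefore, the measure of angle ∠WDZ = 75°.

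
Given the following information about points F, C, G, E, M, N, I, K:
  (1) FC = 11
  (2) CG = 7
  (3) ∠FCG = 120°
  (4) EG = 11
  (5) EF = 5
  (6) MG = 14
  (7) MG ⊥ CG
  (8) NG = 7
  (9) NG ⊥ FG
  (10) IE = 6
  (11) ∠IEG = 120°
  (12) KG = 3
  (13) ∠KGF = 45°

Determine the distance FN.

Step 1: By the law of cosines on triangle FCG: FG² = 11² + 7² − 2·11·7·cos(120°) = 247, so FG ≈ 15.72.
Step 2: By the law of cosines on triangle FGN: FN² = 15.72² + 7² − 2·15.72·7·cos(90°) = 296, so FN = 2·√74.

Therefore, the length of FN = 2·√74.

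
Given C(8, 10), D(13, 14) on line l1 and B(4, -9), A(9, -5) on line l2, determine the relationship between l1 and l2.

Slope of line 1: m1 = (14 - 10)/(13 - 8) = 4/5 = 4/5
Slope of line 2: m2 = (-5 - -9)/(9 - 4) = 4/5 = 4/5
m1 = m2, so the lines are parallel.

Parallel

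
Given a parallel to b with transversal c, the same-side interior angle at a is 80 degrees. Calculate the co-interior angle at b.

Co-interior angles sum to 180: 180 - 80 = 100 degrees.

100 degrees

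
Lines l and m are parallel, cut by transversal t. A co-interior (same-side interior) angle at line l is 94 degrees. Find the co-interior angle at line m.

Co-interior angles (same-side interior) formed by parallel lines and a transversal are supplementary (sum to 180 degrees).
The given angle is 94 degrees.
The co-interior angle = 180 - 94 = 86 degrees.

86 degrees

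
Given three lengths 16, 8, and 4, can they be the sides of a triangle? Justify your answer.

Check the triangle inequality: 8 + 4 = 12 ≤ 16.
Since the sum of two sides does not exceed the third, no triangle can be formed.

No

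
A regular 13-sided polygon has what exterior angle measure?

Each exterior angle of a regular n-gon is 360 / n.
For n = 13: 360 / 13 = 360/13 degrees.

360/13 degrees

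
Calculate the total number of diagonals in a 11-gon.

Each of the 11 vertices connects to 8 non-adjacent vertices via diagonals.
Total connections = 11 × 8 = 88, but each diagonal is counted twice.
Number of diagonals = 88 / 2 = 44.

44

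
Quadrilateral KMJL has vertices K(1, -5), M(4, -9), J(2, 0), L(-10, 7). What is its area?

The Shoelace formula works by pairing each vertex with the next (cycling back to the first).
For each pair, compute x_i*y_(i+1) - x_(i+1)*y_i:
  (1*-9 - 4*-5) = 11
  (4*0 - 2*-9) = 18
  (2*7 - -10*0) = 14
  (-10*-5 - 1*7) = 43
Taking half the absolute value of the total: Area = (1/2)(86) = 43.

43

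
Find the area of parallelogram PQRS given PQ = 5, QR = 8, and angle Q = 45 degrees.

Area = 5 * 8 * sin(45°) = 40 * sqrt(2)/2 = 20*sqrt(2)

20*sqrt(2)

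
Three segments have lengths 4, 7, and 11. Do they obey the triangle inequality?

Check the triangle inequality: 4 + 7 = 11 ≤ 11.
Since the sum of two sides does not exceed the third, no triangle can be formed.

No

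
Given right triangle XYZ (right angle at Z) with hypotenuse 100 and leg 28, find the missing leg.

By the Pythagorean theorem: YZ^2 = XY^2 - XZ^2
YZ^2 = 100^2 - 28^2 = 10000 - 784 = 9216
YZ = sqrt(9216) = 96

96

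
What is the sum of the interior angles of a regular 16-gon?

The sum of interior angles of an n-sided polygon is (n - 2) * 180.
For n = 16: (16 - 2) * 180 = 14 * 180 = 2520 degrees.

2520 degrees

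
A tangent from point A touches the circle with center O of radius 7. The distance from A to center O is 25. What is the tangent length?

The tangent, radius, and line from the external point to the center form a right triangle.
The right angle is where the tangent meets the radius.
By the Pythagorean theorem: tangent² + 7² = 25²
tangent² = 625 - 49 = 576
tangent = 24

24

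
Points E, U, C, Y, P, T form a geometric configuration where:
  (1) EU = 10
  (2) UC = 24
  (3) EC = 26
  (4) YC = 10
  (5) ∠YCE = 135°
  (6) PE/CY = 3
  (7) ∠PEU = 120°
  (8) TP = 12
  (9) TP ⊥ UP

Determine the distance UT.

From the given relations: PE = 3·CY = 3·10 = 30.
Step 1: By the law of cosines on triangle UEP: UP² = 10² + 30² − 2·10·30·cos(120°) = 1300, so UP = 10·√13.
Step 2: By the law of cosines on triangle UPT: UT² = (10·√13)² + 12² − 2·10·√13·12·cos(90°) = 1444, so UT = 38.

Therefore, the length of UT = 38.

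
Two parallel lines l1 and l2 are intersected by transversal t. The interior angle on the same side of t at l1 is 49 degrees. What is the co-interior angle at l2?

Co-interior angles (same-side interior) formed by parallel lines and a transversal are supplementary (sum to 180 degrees).
The given angle is 49 degrees.
The co-interior angle = 180 - 49 = 131 degrees.

131 degrees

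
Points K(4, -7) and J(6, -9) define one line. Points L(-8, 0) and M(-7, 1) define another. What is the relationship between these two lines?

Slope of line 1: m1 = (-9 - -7)/(6 - 4) = -2/2 = -1
Slope of line 2: m2 = (1 - 0)/(-7 - -8) = 1/1 = 1
Two lines are perpendicular when the product of their slopes is -1 (negative reciprocals).
m1 * m2 = (-1) * (1) = -1, confirming perpendicularity.

Perpendicular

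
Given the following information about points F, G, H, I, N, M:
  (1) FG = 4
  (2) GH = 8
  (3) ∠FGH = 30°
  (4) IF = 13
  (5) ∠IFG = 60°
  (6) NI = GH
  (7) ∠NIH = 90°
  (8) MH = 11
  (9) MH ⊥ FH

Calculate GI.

Step 1: By the law of cosines on triangle GFI: GI² = 4² + 13² − 2·4·13·cos(60°) = 133, so GI = √133.

Therefore, the length of GI = √133.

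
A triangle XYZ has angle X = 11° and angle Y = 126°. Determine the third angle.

By the triangle angle sum property, the three interior angles of any triangle add up to 180°.
We know angle X = 11° and angle Y = 126°, so their sum is 137°.
Therefore angle Z = 180° - 137° = 43°.

43 degrees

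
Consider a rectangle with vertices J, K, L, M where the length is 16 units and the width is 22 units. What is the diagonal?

A rectangle's diagonal splits it into two right triangles, with the diagonal as the hypotenuse.
By the Pythagorean theorem, d^2 = 16^2 + 22^2 = 740.
Therefore d = sqrt(740) = 2*sqrt(185).

2*sqrt(185)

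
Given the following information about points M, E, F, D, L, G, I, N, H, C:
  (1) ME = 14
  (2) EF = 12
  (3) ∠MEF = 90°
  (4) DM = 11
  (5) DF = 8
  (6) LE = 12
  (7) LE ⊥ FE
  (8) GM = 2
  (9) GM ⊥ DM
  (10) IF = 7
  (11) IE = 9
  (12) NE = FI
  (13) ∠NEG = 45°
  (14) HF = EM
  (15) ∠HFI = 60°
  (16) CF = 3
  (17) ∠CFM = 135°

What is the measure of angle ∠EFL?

Step 1: By the law of cosines on triangle FEL: FL² = 12² + 12² − 2·12·12·cos(90°) = 288, so FL = 12·√2.
Step 2: By the inverse law of cosines on triangle EFL: cos(∠EFL) = (12² + (12·√2)² − 12²) / (2·12·12·√2) = 288/407.29 = 0.7071, so ∠EFL = 45°.

Therefore, the measure of angle ∠EFL = 45°.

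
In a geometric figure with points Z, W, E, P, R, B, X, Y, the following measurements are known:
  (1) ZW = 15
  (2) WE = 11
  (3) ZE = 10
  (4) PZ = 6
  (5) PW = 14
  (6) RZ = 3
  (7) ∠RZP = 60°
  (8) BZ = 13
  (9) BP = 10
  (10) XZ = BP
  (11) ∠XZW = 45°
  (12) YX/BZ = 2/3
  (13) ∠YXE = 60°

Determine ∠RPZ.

Step 1: By the law of cosines on triangle PZR: PR² = 6² + 3² − 2·6·3·cos(60°) = 27, so PR = 3·√3.
Step 2: By the inverse law of cosines on triangle RPZ: cos(∠RPZ) = ((3·√3)² + 6² − 3²) / (2·3·√3·6) = 54/62.35 = 0.866, so ∠RPZ = 30°.

Therefore, the measure of angle ∠RPZ = 30°.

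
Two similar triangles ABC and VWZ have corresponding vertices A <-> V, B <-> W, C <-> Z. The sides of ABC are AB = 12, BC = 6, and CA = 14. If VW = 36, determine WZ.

Since the triangles are similar, the ratio of corresponding sides is constant.
Scale factor k = VW / AB = 36 / 12 = 3
WZ = k * BC = 3 * 6 = 18

18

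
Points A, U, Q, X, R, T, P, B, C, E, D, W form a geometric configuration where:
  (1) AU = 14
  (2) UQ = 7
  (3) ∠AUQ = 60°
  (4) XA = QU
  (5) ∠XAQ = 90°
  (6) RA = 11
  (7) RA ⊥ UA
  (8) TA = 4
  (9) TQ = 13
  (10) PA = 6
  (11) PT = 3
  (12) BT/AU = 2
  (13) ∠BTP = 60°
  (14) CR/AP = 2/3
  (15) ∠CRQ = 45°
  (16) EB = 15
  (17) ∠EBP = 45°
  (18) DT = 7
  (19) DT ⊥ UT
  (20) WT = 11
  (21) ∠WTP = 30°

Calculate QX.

From the given relations: XA = QU = 7.
Step 1: By the law of cosines on triangle QUA: QA² = 7² + 14² − 2·7·14·cos(60°) = 147, so QA = 7·√3.
Step 2: By the law of cosines on triangle QAX: QX² = (7·√3)² + 7² − 2·7·√3·7·cos(90°) = 196, so QX = 14.

Therefore, the length of QX = 14.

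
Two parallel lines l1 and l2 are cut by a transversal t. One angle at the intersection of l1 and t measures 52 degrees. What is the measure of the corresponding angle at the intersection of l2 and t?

When a transversal crosses parallel lines, angles in the same position at each intersection are called corresponding angles.
These are always equal, so the answer is 52 degrees.

52 degrees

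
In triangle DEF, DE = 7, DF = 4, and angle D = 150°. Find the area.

Area = (1/2) * DE * DF * sin(D)
Area = (1/2) * 7 * 4 * sin(150°)
Area = (1/2) * 7 * 4 * 1/2
Area = 7

7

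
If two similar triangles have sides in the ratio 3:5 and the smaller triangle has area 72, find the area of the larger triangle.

For similar figures, the area ratio equals the square of the side ratio.
Side ratio (the smaller triangle to the larger triangle) = 3:5, so area ratio = 3^2:5^2 = 9:25.
If the area of the smaller triangle is 72, then the area of the larger triangle = 72 * (25/9) = 200.

200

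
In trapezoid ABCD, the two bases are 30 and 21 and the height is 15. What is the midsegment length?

The midsegment (median) of a trapezoid connects the midpoints of the non-parallel sides.
Its length is the average of the two bases: (30 + 21) / 2 = 51/2.

51/2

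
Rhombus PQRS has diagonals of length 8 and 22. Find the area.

Area of a rhombus = (d1 * d2) / 2
Area = (8 * 22) / 2
Area = 176 / 2
Area = 88

88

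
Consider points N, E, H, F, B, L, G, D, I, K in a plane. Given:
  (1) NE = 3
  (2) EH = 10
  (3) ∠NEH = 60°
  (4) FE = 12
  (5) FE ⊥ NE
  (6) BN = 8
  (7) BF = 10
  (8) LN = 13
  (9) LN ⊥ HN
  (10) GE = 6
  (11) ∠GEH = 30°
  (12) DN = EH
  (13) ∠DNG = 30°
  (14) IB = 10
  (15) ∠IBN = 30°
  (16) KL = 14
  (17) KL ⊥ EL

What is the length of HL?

Step 1: By the law of cosines on triangle HEN: HN² = 10² + 3² − 2·10·3·cos(60°) = 79, so HN = √79.
Step 2: By the law of cosines on triangle HNL: HL² = √79² + 13² − 2·√79·13·cos(90°) = 248, so HL = 2·√62.

Therefore, the length of HL = 2·√62.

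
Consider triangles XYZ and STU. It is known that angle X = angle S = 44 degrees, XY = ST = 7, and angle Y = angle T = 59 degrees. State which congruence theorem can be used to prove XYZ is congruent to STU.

The given information matches ASA: Two pairs of corresponding angles and the included side are equal (Angle-Side-Angle).

ASA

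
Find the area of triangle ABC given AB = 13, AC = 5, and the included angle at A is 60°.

Area = (1/2) * AB * AC * sin(A)
Area = (1/2) * 13 * 5 * sin(60°)
Area = (1/2) * 13 * 5 * sqrt(3)/2
Area = 65*sqrt(3)/4

65*sqrt(3)/4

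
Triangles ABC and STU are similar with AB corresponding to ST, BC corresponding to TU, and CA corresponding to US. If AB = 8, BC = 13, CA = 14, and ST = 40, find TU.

Similar triangles have proportional sides. Setting up the proportion:
ST / AB = TU / BC
40 / 8 = TU / 13
TU = 13 * 40 / 8 = 65.

65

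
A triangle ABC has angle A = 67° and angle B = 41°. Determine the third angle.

By the triangle angle sum property, the three interior angles of any triangle add up to 180°.
We know angle A = 67° and angle B = 41°, so their sum is 108°.
Therefore angle C = 180° - 108° = 72°.

72 degrees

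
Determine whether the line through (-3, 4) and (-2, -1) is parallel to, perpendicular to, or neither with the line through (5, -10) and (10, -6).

Slope of line 1: m1 = (-1 - 4)/(-2 - -3) = -5/1 = -5
Slope of line 2: m2 = (-6 - -10)/(10 - 5) = 4/5 = 4/5
m1 != m2 (-5 != 4/5), so not parallel.
m1 * m2 = (-5) * (4/5) = -4 != -1, so not perpendicular.
The lines are neither parallel nor perpendicular.

Neither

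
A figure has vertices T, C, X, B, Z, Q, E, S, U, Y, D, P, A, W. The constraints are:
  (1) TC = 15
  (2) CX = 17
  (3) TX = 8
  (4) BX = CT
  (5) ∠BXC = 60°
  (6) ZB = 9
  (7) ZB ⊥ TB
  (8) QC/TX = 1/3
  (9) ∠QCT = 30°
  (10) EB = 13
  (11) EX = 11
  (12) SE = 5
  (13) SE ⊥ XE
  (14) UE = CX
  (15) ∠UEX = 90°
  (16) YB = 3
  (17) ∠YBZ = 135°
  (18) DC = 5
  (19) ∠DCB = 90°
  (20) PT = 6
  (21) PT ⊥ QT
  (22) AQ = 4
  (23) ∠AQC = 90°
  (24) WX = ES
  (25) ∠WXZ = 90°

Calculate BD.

From the given relations: BX = CT = 15.
Step 1: By the law of cosines on triangle BXC: BC² = 15² + 17² − 2·15·17·cos(60°) = 259, so BC ≈ 16.09.
Step 2: By the law of cosines on triangle BCD: BD² = 16.09² + 5² − 2·16.09·5·cos(90°) = 284, so BD = 2·√71.

Therefore, the length of BD = 2·√71.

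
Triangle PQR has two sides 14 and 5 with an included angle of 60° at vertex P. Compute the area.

When two sides and the included angle are known, the area formula is (1/2)ab sin(C).
The height from one side to the opposite vertex is 5 sin(60°) = 5*sqrt(3)/2.
Area = (1/2) * 14 * 5*sqrt(3)/2 = 35*sqrt(3)/2.

35*sqrt(3)/2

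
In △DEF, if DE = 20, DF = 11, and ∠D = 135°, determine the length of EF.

Law of cosines: EF^2 = 20^2 + 11^2 - 2(20)(11)cos(135°) = 220*sqrt(2) + 521, so EF = sqrt(220*sqrt(2) + 521).

sqrt(220*sqrt(2) + 521)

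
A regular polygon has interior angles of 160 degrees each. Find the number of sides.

Exterior angle = 180 - 160 = 20. n = 360 / 20 = 18.

18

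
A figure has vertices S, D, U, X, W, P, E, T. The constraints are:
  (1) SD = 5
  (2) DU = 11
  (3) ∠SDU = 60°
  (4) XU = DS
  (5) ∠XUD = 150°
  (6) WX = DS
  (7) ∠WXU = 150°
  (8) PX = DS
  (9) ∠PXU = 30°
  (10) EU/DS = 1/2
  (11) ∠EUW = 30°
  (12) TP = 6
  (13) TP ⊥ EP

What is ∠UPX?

From the given relations: PX = DS = 5; XU = DS = 5.
Step 1: By the law of cosines on triangle PXU: PU² = 5² + 5² − 2·5·5·cos(30°) = 6.7, so PU ≈ 2.59.
Step 2: By the inverse law of cosines on triangle UPX: cos(∠UPX) = (2.59² + 5² − 5²) / (2·2.59·5) = 6.7/25.88 = 0.2588, so ∠UPX = 75°.

Therefore, the measure of angle ∠UPX = 75°.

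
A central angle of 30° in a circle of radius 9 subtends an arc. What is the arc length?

Arc length = 2π(9)(1/12) = 3*pi/2

3*pi/2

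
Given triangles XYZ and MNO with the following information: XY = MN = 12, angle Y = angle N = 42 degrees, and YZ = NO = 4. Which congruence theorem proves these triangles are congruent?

Consider the given information: XY = MN = 12, angle Y = angle N = 42 degrees, and YZ = NO = 4
This is not SSS or AAS: SSS requires all three pairs of sides, but we don't have that. AAS requires two angles and a non-included side.
The correct criterion is SAS. Two pairs of corresponding sides and the included angle are equal (Side-Angle-Side).

SAS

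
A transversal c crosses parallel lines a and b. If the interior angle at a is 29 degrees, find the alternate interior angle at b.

Alternate interior angles lie on opposite sides of the transversal, between the parallel lines.
By the alternate interior angle theorem, they are equal: 29 degrees.

29 degrees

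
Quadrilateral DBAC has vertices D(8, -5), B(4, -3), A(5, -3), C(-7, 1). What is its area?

The Shoelace formula works by pairing each vertex with the next (cycling back to the first).
For each pair, compute x_i*y_(i+1) - x_(i+1)*y_i:
  (8*-3 - 4*-5) = -4
  (4*-3 - 5*-3) = 3
  (5*1 - -7*-3) = -16
  (-7*-5 - 8*1) = 27
Taking half the absolute value of the total: Area = (1/2)(10) = 5.

5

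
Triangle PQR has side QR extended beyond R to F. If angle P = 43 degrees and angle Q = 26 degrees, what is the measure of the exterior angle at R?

By the exterior angle theorem, an exterior angle of a triangle equals the sum of the two remote interior angles.
Exterior angle = angle P + angle Q
Exterior angle = 43 + 26 = 69 degrees

69 degrees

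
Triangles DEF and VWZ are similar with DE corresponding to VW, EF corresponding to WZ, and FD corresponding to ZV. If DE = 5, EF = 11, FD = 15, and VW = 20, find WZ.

Similar triangles have proportional sides. Setting up the proportion:
VW / DE = WZ / EF
20 / 5 = WZ / 11
WZ = 11 * 20 / 5 = 44.

44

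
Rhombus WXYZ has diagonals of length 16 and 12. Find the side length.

In a rhombus, the diagonals bisect each other perpendicularly, creating four congruent right triangles.
Each triangle has legs 8 (half of 16) and 6 (half of 12).
The hypotenuse of each right triangle is a side of the rhombus:
side = sqrt(8^2 + 6^2) = sqrt(100) = 10

10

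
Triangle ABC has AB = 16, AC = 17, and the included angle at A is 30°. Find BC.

When two sides and the included angle are known, the law of cosines gives the third side.
c^2 = a^2 + b^2 - 2ab cos(C) generalizes the Pythagorean theorem to non-right triangles.
Here: BC^2 = 256 + 289 - 544*(sqrt(3)/2) = 545 - 272*sqrt(3)
BC = sqrt(545 - 272*sqrt(3))

sqrt(545 - 272*sqrt(3))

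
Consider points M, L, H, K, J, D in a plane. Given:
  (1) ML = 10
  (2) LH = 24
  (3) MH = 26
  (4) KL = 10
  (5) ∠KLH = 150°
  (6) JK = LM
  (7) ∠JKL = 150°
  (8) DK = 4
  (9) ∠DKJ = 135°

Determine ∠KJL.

From the given relations: JK = LM = 10.
Step 1: By the law of cosines on triangle JKL: JL² = 10² + 10² − 2·10·10·cos(150°) = 373.21, so JL ≈ 19.32.
Step 2: By the inverse law of cosines on triangle KJL: cos(∠KJL) = (10² + 19.32² − 10²) / (2·10·19.32) = 373.21/386.37 = 0.9659, so ∠KJL = 15°.

Therefore, the measure of angle ∠KJL = 15°.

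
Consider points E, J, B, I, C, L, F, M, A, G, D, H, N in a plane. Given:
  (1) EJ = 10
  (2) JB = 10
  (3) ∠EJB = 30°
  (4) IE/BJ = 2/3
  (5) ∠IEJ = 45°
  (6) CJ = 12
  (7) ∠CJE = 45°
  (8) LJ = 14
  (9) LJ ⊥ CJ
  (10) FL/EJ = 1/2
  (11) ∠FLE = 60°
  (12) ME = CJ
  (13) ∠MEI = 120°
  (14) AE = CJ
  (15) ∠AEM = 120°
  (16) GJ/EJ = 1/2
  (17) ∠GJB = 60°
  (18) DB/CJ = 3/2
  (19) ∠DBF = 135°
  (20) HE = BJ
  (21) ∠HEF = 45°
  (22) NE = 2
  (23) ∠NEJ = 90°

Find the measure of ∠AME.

From the given relations: ME = CJ = 12; AE = CJ = 12.
Step 1: By the law of cosines on triangle MEA: MA² = 12² + 12² − 2·12·12·cos(120°) = 432, so MA = 12·√3.
Step 2: By the inverse law of cosines on triangle AME: cos(∠AME) = ((12·√3)² + 12² − 12²) / (2·12·√3·12) = 432/498.83 = 0.866, so ∠AME = 30°.

Therefore, the measure of angle ∠AME = 30°.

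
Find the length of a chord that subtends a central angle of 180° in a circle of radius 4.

Chord = 2(4) sin(90°) = 8

8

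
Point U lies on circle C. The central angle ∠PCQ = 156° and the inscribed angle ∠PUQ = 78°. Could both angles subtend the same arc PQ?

By the inscribed angle theorem, if both angles subtend the same arc, the inscribed angle must be half the central angle.
Half of 156° = 78°, which equals the given inscribed angle of 78°.
Therefore, yes, they correspond to the same arc.

Yes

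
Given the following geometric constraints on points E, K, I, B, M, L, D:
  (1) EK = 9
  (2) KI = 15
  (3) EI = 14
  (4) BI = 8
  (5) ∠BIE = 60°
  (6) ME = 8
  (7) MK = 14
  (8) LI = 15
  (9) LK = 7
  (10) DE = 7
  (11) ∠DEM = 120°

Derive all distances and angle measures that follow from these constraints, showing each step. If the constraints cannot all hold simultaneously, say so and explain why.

The constraints are consistent.

Step 1: From EI = 14, IB = 8, and ∠EIB = 60°, by the law of cosines:
  EB² = EI² + IB² - 2·EI·IB·cos(60°) = 196 + 64 - 112 = 148
  EB = 2·√37

Step 2: From ME = 8, ED = 7, and ∠MED = 120°, by the law of cosines:
  MD² = ME² + ED² - 2·ME·ED·cos(120°) = 64 + 49 + 56 = 169
  MD = 13

Step 3: From EI = 14, EK = 9, IK = 15, by the inverse law of cosines:
  cos(∠IEK) = (EI² + EK² - IK²) / (2·EI·EK)
  ∠IEK = 78.09°

Step 4: From EK = 9, EM = 8, KM = 14, by the inverse law of cosines:
  cos(∠KEM) = (EK² + EM² - KM²) / (2·EK·EM)
  ∠KEM = 110.74°

Step 5: From KE = 9, KI = 15, EI = 14, by the inverse law of cosines:
  cos(∠EKI) = (KE² + KI² - EI²) / (2·KE·KI)
  ∠EKI = 65.96°

Step 6: From KE = 9, KM = 14, EM = 8, by the inverse law of cosines:
  cos(∠EKM) = (KE² + KM² - EM²) / (2·KE·KM)
  ∠EKM = 32.3°

Step 7: From KI = 15, KL = 7, IL = 15, by the inverse law of cosines:
  cos(∠IKL) = (KI² + KL² - IL²) / (2·KI·KL)
  ∠IKL = 76.51°

Step 8: From IE = 14, IK = 15, EK = 9, by the inverse law of cosines:
  cos(∠EIK) = (IE² + IK² - EK²) / (2·IE·IK)
  ∠EIK = 35.95°

Step 9: From IK = 15, IL = 15, KL = 7, by the inverse law of cosines:
  cos(∠KIL) = (IK² + IL² - KL²) / (2·IK·IL)
  ∠KIL = 26.99°

Step 10: From ME = 8, MK = 14, EK = 9, by the inverse law of cosines:
  cos(∠EMK) = (ME² + MK² - EK²) / (2·ME·MK)
  ∠EMK = 36.96°

Step 11: From LI = 15, LK = 7, IK = 15, by the inverse law of cosines:
  cos(∠ILK) = (LI² + LK² - IK²) / (2·LI·LK)
  ∠ILK = 76.51°

Step 12: From EB = 2·√37, EI = 14, BI = 8, by the inverse law of cosines:
  cos(∠BEI) = (EB² + EI² - BI²) / (2·EB·EI)
  ∠BEI = 34.72°

Step 13: From BE = 2·√37, BI = 8, EI = 14, by the inverse law of cosines:
  cos(∠EBI) = (BE² + BI² - EI²) / (2·BE·BI)
  ∠EBI = 85.28°

Step 14: From MD = 13, ME = 8, DE = 7, by the inverse law of cosines:
  cos(∠DME) = (MD² + ME² - DE²) / (2·MD·ME)
  ∠DME = 27.8°

Step 15: From DE = 7, DM = 13, EM = 8, by the inverse law of cosines:
  cos(∠EDM) = (DE² + DM² - EM²) / (2·DE·DM)
  ∠EDM = 32.2°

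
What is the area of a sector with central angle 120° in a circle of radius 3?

Sector area = πr² × θ/360
= π × 3² × 1/3
= π × 9 × 1/3
= 3*pi

3*pi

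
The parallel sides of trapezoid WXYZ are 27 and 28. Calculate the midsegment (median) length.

midsegment = (27 + 28) / 2 = 55 / 2 = 55/2

55/2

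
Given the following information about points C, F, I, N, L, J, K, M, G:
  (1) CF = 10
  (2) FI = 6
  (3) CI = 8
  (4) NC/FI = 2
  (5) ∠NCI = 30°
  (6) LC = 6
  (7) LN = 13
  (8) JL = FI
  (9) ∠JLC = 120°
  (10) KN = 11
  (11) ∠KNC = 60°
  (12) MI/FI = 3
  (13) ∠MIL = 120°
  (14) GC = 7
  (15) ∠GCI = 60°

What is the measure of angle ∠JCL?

From the given relations: JL = FI = 6.
Step 1: By the law of cosines on triangle CLJ: CJ² = 6² + 6² − 2·6·6·cos(120°) = 108, so CJ = 6·√3.
Step 2: By the inverse law of cosines on triangle JCL: cos(∠JCL) = ((6·√3)² + 6² − 6²) / (2·6·√3·6) = 108/124.71 = 0.866, so ∠JCL = 30°.

Therefore, the measure of angle ∠JCL = 30°.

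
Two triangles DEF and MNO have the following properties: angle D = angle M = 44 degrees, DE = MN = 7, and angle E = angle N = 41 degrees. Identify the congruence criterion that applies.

The given information matches ASA: Two pairs of corresponding angles and the included side are equal (Angle-Side-Angle).

ASA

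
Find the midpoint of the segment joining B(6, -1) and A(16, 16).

The midpoint is the point halfway along the segment.
Move half the horizontal distance: 6 + (16 - 6)/2 = 6 + 10/2 = 11
Move half the vertical distance: -1 + (16 - -1)/2 = -1 + 17/2 = 15/2
Midpoint = (11, 15/2)

(11, 15/2)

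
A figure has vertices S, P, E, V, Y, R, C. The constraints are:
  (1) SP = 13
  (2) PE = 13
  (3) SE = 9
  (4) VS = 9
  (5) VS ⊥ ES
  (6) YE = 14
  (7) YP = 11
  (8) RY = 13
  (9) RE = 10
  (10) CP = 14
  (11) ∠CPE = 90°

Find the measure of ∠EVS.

Step 1: By the law of cosines on triangle VSE: VE² = 9² + 9² − 2·9·9·cos(90°) = 162, so VE = 9·√2.
Step 2: By the inverse law of cosines on triangle EVS: cos(∠EVS) = ((9·√2)² + 9² − 9²) / (2·9·√2·9) = 162/229.1 = 0.7071, so ∠EVS = 45°.

Therefore, the measure of angle ∠EVS = 45°.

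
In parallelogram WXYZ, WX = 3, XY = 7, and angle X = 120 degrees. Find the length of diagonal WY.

The diagonal of a parallelogram can be found by treating two adjacent sides and the diagonal as a triangle.
Applying the law of cosines with sides 3, 7 and included angle 120°:
d^2 = 9 + 49 - 42*cos(120°) = 79
d = sqrt(79)

sqrt(79)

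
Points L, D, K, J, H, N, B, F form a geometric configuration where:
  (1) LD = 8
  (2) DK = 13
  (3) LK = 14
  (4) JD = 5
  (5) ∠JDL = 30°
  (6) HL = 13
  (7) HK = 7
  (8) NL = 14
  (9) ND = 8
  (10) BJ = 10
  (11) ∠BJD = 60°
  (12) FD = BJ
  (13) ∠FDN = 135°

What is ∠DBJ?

Step 1: By the law of cosines on triangle BJD: BD² = 10² + 5² − 2·10·5·cos(60°) = 75, so BD = 5·√3.
Step 2: By the inverse law of cosines on triangle DBJ: cos(∠DBJ) = ((5·√3)² + 10² − 5²) / (2·5·√3·10) = 150/173.21 = 0.866, so ∠DBJ = 30°.

Therefore, the measure of angle ∠DBJ = 30°.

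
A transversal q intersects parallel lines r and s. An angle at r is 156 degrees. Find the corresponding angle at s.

Corresponding angles formed by parallel lines and a transversal are equal.
The given angle is 156 degrees.
The corresponding angle = 156 degrees.

156 degrees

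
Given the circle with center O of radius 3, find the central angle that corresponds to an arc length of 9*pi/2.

θ = 360 × 9*pi/2 / (2π × 3) = 270° (rearranging arc length formula).

270°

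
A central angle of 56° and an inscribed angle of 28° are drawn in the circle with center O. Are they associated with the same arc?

By the inscribed angle theorem, if both angles subtend the same arc, the inscribed angle must be half the central angle.
Half of 56° = 28°, which equals the given inscribed angle of 28°.
Therefore, yes, they correspond to the same arc.

Yes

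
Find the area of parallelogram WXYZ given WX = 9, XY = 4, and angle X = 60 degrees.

Area = a * b * sin(theta)
Area = 9 * 4 * sin(60 degrees)
Area = 36 * sqrt(3)/2
Area = 18*sqrt(3)

18*sqrt(3)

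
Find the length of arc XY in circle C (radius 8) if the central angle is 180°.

The full circumference is 2πr = 2π(8) = 16*pi.
The arc spans 180° out of 360°, which is a fraction of 1/2.
Arc length = 16*pi × 1/2 = 8*pi.

8*pi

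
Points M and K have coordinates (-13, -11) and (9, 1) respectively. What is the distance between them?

The horizontal distance is |9 - -13| = 22 and the vertical distance is |1 - -11| = 12.
By the Pythagorean theorem, d = sqrt(22^2 + 12^2) = sqrt(628) = 2*sqrt(157).

2*sqrt(157)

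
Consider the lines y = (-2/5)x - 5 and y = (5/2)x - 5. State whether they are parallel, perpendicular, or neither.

Slope of line 1: m1 = -2/5
Slope of line 2: m2 = 5/2
Two lines are perpendicular when the product of their slopes is -1 (negative reciprocals).
m1 * m2 = (-2/5) * (5/2) = -1, confirming perpendicularity.

Perpendicular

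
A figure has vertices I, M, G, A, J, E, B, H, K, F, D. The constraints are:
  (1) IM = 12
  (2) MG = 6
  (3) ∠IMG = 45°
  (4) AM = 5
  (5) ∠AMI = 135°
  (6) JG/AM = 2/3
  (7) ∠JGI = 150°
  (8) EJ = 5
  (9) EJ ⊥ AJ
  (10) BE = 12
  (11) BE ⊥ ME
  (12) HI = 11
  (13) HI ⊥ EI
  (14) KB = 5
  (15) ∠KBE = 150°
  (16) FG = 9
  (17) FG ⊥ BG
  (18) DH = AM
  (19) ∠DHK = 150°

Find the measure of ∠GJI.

From the given relations: JG = 2/3·AM = 2/3·5 ≈ 3.33.
Step 1: By the law of cosines on triangle GMI: GI² = 6² + 12² − 2·6·12·cos(45°) = 78.18, so GI ≈ 8.84.
Step 2: By the law of cosines on triangle JGI: JI² = 3.33² + 8.84² − 2·3.33·8.84·cos(150°) = 140.34, so JI ≈ 11.85.
Step 3: By the inverse law of cosines on triangle GJI: cos(∠GJI) = (3.33² + 11.85² − 8.84²) / (2·3.33·11.85) = 73.27/78.98 = 0.9278, so ∠GJI = 21.91°.

Therefore, the measure of angle ∠GJI = 21.91°.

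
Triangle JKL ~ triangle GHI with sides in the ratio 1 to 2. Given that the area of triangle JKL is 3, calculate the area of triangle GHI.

Area ratio = (1/2)^2 = 1/4. Area of GHI = 3 * 4/1 = 12.

12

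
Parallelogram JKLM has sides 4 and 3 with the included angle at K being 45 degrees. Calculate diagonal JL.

Law of cosines: d^2 = 4^2 + 3^2 - 2(4)(3)cos(45°) = 25 - 12*sqrt(2), so d = sqrt(25 - 12*sqrt(2)).

sqrt(25 - 12*sqrt(2))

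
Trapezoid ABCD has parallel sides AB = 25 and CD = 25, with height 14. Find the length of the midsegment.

The midsegment (median) of a trapezoid connects the midpoints of the non-parallel sides.
Its length is the average of the two bases: (25 + 25) / 2 = 25.

25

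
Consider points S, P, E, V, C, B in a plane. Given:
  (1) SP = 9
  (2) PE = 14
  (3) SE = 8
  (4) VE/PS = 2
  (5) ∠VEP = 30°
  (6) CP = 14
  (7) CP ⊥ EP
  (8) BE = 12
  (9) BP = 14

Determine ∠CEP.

Step 1: By the law of cosines on triangle EPC: EC² = 14² + 14² − 2·14·14·cos(90°) = 392, so EC = 14·√2.
Step 2: By the inverse law of cosines on triangle CEP: cos(∠CEP) = ((14·√2)² + 14² − 14²) / (2·14·√2·14) = 392/554.37 = 0.7071, so ∠CEP = 45°.

Therefore, the measure of angle ∠CEP = 45°.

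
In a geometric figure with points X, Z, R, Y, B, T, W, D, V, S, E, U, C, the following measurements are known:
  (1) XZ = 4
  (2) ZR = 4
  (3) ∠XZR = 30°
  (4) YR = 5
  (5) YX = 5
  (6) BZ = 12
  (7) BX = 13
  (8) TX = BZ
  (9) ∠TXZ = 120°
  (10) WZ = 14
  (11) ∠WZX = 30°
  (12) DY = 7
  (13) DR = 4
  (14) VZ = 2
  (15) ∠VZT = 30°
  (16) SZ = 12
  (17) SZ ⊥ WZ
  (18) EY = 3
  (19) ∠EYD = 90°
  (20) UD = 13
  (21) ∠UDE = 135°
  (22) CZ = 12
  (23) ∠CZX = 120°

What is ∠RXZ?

Step 1: By the law of cosines on triangle XZR: XR² = 4² + 4² − 2·4·4·cos(30°) = 4.29, so XR ≈ 2.07.
Step 2: By the inverse law of cosines on triangle RXZ: cos(∠RXZ) = (2.07² + 4² − 4²) / (2·2.07·4) = 4.29/16.56 = 0.2588, so ∠RXZ = 75°.

Therefore, the measure of angle ∠RXZ = 75°.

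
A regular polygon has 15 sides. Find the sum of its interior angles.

The sum of interior angles of an n-sided polygon is (n - 2) * 180.
For n = 15: (15 - 2) * 180 = 13 * 180 = 2340 degrees.

2340 degrees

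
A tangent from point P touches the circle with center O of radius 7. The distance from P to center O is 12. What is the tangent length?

Let T be the point of tangency. Then OT ⊥ PT (radius ⊥ tangent).
In right triangle OTP: OP² = OT² + PT²
12² = 7² + PT²
PT² = 95, PT = sqrt(95)

sqrt(95)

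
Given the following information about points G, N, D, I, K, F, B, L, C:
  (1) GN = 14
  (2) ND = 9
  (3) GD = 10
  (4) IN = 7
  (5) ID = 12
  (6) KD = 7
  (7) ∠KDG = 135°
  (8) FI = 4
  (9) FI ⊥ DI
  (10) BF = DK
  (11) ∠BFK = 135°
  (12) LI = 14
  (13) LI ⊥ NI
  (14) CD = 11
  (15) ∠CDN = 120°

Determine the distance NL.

Step 1: By the law of cosines on triangle NIL: NL² = 7² + 14² − 2·7·14·cos(90°) = 245, so NL = 7·√5.

Therefore, the length of NL = 7·√5.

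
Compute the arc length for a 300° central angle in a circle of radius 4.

The full circumference is 2πr = 2π(4) = 8*pi.
The arc spans 300° out of 360°, which is a fraction of 5/6.
Arc length = 8*pi × 5/6 = 20*pi/3.

20*pi/3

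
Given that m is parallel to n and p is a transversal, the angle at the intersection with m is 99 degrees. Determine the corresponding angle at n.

Corresponding angles are equal: 99 degrees.

99 degrees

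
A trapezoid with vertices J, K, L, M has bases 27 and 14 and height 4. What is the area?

A trapezoid's area equals the midsegment times the height.
The midsegment is (27 + 14) / 2 = 41/2.
Area = 41/2 * 4 = 82.

82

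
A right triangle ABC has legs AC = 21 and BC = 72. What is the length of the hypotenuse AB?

In a right triangle, the square of the hypotenuse equals the sum of the squares of the two legs.
The legs are 21 and 72, so the hypotenuse = sqrt(441 + 5184) = sqrt(5625) = 75.

75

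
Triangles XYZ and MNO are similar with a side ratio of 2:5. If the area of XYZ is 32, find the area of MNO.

Area ratio = (2/5)^2 = 4/25. Area of MNO = 32 * 25/4 = 200.

200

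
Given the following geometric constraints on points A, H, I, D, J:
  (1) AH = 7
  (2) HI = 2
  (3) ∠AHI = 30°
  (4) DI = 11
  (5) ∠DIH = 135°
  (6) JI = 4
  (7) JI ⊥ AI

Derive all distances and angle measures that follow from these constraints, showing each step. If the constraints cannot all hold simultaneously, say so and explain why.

The constraints are consistent.

Step 1: From AH = 7, HI = 2, and ∠AHI = 30°, by the law of cosines:
  AI² = AH² + HI² - 2·AH·HI·cos(30°) = 49 + 4 - 24.25 = 28.75
  AI ≈ 5.36

Step 2: From HI = 2, ID = 11, and ∠HID = 135°, by the law of cosines:
  HD² = HI² + ID² - 2·HI·ID·cos(135°) = 4 + 121 + 31.11 = 156.1
  HD ≈ 12.49

Step 3: From AI = 5.36, IJ = 4, and ∠AIJ = 90°, by the law of cosines:
  AJ² = AI² + IJ² - 2·AI·IJ·cos(90°) = 28.75 + 16 - 0 = 44.75
  AJ ≈ 6.69

Step 4: From AH = 7, AI = 5.36, HI = 2, by the inverse law of cosines:
  cos(∠HAI) = (AH² + AI² - HI²) / (2·AH·AI)
  ∠HAI = 10.75°

Step 5: From HD = 12.49, HI = 2, DI = 11, by the inverse law of cosines:
  cos(∠DHI) = (HD² + HI² - DI²) / (2·HD·HI)
  ∠DHI = 38.5°

Step 6: From IA = 5.36, IH = 2, AH = 7, by the inverse law of cosines:
  cos(∠AIH) = (IA² + IH² - AH²) / (2·IA·IH)
  ∠AIH = 139.25°

Step 7: From DH = 12.49, DI = 11, HI = 2, by the inverse law of cosines:
  cos(∠HDI) = (DH² + DI² - HI²) / (2·DH·DI)
  ∠HDI = 6.5°

Step 8: From AI = 5.36, AJ = 6.69, IJ = 4, by the inverse law of cosines:
  cos(∠IAJ) = (AI² + AJ² - IJ²) / (2·AI·AJ)
  ∠IAJ = 36.72°

Step 9: From JA = 6.69, JI = 4, AI = 5.36, by the inverse law of cosines:
  cos(∠AJI) = (JA² + JI² - AI²) / (2·JA·JI)
  ∠AJI = 53.28°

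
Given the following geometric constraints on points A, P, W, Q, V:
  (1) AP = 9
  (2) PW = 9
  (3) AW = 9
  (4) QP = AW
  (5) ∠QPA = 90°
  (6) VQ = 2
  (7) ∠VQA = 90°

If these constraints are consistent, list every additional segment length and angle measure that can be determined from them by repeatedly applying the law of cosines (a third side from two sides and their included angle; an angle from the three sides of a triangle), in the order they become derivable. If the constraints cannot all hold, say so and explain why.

The constraints are consistent. Derivable facts, in order:
After 1 step:
- AQ = 9·√2
- ∠APW = 60°
- ∠AWP = 60°
- ∠PAW = 60°
After 2 steps:
- AV = √166
- ∠AQP = 45°
- ∠PAQ = 45°
After 3 steps:
- ∠AVQ = 81.07°
- ∠QAV = 8.93°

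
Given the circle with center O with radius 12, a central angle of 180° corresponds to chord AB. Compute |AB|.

Chord length = 2r sin(θ/2)
= 2 × 12 × sin(180°/2)
= 2 × 12 × sin(90°)
= 24

24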